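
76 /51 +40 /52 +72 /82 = 85286 /27183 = 3.14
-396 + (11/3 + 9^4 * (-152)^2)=454754855/3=151584951.67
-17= -17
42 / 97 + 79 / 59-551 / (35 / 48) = -151006969 / 200305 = -753.89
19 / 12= 1.58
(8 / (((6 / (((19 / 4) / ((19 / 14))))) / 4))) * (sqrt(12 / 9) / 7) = 16 * sqrt(3) / 9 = 3.08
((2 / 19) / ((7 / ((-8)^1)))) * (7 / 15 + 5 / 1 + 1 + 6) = -2992 / 1995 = -1.50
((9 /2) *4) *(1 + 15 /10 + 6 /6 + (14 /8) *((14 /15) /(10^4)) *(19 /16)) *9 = 453625137 /800000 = 567.03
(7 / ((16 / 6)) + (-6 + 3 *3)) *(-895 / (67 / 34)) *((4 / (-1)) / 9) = 76075 / 67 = 1135.45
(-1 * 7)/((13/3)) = -21/13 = -1.62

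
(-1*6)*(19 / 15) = -38 / 5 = -7.60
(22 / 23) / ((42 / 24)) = 88 / 161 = 0.55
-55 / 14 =-3.93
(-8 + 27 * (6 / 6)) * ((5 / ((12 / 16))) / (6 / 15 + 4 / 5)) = 950 / 9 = 105.56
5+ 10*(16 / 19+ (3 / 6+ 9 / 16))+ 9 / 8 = 1913 / 76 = 25.17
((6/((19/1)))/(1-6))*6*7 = -252/95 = -2.65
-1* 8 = -8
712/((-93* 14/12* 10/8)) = -5696/1085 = -5.25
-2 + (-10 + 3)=-9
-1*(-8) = 8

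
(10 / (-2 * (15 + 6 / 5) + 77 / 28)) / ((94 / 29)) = -0.10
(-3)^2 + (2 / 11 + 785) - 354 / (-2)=10683 / 11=971.18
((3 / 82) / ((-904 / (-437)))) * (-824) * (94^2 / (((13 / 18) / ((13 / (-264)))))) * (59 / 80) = 52796957769 / 8154080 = 6474.91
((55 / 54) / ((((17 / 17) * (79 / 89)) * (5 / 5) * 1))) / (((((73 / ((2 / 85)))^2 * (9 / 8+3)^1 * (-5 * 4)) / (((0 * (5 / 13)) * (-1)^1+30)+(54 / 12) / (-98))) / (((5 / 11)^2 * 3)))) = -174173 / 6492240717039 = -0.00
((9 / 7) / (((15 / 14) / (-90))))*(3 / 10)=-162 / 5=-32.40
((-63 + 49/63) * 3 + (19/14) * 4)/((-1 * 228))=1903/2394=0.79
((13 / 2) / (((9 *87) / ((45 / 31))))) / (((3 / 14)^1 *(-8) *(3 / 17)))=-7735 / 194184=-0.04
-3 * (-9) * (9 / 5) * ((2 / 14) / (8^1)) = 0.87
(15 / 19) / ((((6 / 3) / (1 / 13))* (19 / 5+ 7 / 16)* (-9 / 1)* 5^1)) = -40 / 251199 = -0.00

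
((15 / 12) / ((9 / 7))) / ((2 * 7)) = 5 / 72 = 0.07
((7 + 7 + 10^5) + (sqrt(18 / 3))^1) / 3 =sqrt(6) / 3 + 33338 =33338.82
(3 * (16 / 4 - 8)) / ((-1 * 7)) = 12 / 7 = 1.71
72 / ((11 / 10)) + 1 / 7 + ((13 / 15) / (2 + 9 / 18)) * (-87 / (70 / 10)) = 117981 / 1925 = 61.29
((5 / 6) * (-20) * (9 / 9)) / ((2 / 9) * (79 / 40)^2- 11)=120000 / 72959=1.64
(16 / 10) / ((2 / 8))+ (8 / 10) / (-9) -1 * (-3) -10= -31 / 45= -0.69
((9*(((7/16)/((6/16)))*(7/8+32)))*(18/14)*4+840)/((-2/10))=-52305/4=-13076.25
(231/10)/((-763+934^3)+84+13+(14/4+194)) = 231/8147800355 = 0.00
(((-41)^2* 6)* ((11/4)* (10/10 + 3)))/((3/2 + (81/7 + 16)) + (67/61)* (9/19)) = 1800209796/480155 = 3749.23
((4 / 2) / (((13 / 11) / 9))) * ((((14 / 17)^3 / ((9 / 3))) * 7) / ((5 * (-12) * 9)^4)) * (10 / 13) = 26411 / 147084622659000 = 0.00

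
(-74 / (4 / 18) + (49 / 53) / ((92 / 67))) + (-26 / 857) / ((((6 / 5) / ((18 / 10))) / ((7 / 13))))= -1388806621 / 4178732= -332.35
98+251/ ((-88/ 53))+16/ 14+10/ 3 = -89987/ 1848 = -48.69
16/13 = 1.23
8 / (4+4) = 1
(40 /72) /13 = 5 /117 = 0.04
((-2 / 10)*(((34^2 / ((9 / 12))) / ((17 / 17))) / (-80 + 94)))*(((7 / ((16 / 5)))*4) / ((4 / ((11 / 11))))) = -289 / 6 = -48.17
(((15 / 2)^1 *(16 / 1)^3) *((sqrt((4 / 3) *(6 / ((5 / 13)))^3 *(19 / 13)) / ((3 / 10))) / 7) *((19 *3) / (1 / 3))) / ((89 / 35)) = 546324480 *sqrt(190) / 89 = 84613070.41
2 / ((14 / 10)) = 10 / 7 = 1.43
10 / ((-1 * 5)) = -2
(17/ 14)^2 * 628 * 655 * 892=26509628980/ 49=541012836.33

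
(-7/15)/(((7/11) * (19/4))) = -44/285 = -0.15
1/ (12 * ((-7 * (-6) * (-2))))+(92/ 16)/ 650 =2573/ 327600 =0.01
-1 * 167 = -167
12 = 12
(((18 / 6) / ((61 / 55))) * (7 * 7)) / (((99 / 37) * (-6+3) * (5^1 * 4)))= -1813 / 2196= -0.83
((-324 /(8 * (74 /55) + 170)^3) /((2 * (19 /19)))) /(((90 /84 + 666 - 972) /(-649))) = -755841625 /12947991958478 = -0.00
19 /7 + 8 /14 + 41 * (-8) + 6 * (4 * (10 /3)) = -1713 /7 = -244.71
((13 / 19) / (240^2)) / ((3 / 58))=0.00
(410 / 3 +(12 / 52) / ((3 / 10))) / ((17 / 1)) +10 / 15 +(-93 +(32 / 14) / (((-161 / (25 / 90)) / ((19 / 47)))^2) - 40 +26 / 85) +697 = 20558462774069464 / 35875073940615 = 573.06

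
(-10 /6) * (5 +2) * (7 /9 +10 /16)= -3535 /216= -16.37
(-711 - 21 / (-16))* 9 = -6387.19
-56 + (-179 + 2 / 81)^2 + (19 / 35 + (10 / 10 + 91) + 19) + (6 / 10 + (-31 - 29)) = 1470963916 / 45927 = 32028.30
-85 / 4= -21.25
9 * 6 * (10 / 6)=90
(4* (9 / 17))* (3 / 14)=54 / 119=0.45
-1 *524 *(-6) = 3144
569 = 569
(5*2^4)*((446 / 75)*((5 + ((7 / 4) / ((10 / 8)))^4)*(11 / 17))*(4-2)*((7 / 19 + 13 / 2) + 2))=48726705984 / 1009375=48274.14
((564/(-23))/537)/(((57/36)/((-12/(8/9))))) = 30456/78223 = 0.39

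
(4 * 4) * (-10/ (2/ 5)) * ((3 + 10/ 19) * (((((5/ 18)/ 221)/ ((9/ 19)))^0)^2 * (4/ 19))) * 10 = -1072000/ 361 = -2969.53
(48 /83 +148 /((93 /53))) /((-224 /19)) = -3113701 /432264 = -7.20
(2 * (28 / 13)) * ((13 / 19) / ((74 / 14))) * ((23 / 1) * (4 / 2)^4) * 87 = 17852.45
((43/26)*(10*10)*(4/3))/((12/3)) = 2150/39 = 55.13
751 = 751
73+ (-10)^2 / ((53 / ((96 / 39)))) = 53497 / 689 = 77.64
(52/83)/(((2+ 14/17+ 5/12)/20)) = 3.87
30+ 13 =43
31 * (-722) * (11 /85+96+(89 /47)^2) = -2231825.54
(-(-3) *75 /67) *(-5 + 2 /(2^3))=-15.95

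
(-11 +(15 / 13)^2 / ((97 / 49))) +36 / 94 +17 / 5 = -25211653 / 3852355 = -6.54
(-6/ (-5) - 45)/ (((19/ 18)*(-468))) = 219/ 2470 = 0.09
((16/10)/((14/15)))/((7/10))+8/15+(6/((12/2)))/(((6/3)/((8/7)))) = 2612/735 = 3.55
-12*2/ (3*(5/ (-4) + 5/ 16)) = 128/ 15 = 8.53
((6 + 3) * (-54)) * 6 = -2916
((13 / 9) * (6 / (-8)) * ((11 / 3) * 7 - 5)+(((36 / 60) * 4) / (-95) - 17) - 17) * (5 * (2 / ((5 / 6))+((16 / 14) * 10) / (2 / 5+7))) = -1231898914 / 1107225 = -1112.60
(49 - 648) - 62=-661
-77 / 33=-2.33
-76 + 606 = 530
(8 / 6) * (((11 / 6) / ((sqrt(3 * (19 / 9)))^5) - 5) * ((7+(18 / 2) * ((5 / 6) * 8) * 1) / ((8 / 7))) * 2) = -2345 / 3+5159 * sqrt(57) / 13718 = -778.83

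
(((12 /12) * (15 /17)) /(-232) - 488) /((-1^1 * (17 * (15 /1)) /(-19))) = -36569053 /1005720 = -36.36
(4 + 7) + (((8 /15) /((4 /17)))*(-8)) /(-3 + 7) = 97 /15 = 6.47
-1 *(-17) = 17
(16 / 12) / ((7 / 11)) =44 / 21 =2.10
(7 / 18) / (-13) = -7 / 234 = -0.03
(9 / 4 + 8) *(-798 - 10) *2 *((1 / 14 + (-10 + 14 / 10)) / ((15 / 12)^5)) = 5063018496 / 109375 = 46290.45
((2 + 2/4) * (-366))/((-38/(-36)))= -16470/19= -866.84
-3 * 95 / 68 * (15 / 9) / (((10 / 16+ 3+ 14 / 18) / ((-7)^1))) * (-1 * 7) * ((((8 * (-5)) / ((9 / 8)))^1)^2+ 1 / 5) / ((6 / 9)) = -2383737055 / 16167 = -147444.61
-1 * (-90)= 90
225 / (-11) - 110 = -1435 / 11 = -130.45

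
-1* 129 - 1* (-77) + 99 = 47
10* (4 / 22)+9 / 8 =259 / 88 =2.94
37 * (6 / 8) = 27.75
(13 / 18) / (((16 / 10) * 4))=65 / 576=0.11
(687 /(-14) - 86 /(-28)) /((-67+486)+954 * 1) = -46 /1373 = -0.03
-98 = -98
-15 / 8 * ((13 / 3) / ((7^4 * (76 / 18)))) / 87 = -195 / 21167216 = -0.00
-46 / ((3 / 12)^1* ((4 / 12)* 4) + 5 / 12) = -184 / 3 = -61.33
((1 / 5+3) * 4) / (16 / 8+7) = 64 / 45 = 1.42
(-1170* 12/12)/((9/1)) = -130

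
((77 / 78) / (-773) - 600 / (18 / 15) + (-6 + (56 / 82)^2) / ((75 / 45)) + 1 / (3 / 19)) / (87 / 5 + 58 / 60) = -13255747181 / 489878701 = -27.06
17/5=3.40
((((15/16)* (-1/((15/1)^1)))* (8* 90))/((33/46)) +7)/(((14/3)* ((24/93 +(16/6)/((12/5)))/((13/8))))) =-6670053/470624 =-14.17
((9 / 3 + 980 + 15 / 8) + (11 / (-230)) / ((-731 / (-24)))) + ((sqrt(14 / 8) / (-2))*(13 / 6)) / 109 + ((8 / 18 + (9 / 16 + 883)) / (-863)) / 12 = 123456093079927 / 125363108160 - 13*sqrt(7) / 2616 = 984.77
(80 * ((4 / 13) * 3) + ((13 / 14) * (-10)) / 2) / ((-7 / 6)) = -37785 / 637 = -59.32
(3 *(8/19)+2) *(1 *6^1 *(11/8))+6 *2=1479/38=38.92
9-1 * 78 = -69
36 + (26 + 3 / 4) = 251 / 4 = 62.75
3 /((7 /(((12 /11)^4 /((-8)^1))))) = -0.08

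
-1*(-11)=11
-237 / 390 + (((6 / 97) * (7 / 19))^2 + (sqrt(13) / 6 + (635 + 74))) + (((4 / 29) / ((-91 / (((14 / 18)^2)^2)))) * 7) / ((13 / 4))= sqrt(13) / 6 + 773711110329679523 / 1092208144501890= 708.99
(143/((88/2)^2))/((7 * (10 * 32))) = 13/394240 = 0.00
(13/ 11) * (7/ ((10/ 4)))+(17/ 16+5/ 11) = 4247/ 880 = 4.83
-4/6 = -2/3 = -0.67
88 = 88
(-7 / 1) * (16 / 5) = -112 / 5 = -22.40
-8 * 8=-64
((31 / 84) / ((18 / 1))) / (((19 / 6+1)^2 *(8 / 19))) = 589 / 210000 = 0.00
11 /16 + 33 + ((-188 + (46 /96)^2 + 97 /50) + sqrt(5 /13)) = -8763431 /57600 + sqrt(65) /13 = -151.52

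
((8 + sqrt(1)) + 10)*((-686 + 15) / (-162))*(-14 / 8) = -89243 / 648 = -137.72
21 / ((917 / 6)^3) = 648 / 110156459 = 0.00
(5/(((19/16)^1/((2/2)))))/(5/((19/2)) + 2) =1.67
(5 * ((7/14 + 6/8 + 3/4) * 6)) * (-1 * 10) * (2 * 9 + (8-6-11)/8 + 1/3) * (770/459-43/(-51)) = -11946025/459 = -26026.20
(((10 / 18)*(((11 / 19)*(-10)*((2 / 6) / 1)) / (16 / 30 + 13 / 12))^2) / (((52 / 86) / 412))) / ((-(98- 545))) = 214363600000 / 177641346051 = 1.21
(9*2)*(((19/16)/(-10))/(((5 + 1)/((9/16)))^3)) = -4617/2621440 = -0.00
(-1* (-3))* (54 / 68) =81 / 34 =2.38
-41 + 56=15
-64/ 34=-32/ 17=-1.88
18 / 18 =1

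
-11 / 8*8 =-11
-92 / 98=-46 / 49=-0.94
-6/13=-0.46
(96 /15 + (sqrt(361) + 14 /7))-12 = 77 /5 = 15.40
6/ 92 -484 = -22261/ 46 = -483.93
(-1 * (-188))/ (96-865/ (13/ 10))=-1222/ 3701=-0.33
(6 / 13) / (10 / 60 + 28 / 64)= 288 / 377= 0.76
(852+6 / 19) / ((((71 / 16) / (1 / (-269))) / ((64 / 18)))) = -2763776 / 1088643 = -2.54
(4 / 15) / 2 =2 / 15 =0.13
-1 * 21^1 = -21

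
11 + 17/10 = 127/10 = 12.70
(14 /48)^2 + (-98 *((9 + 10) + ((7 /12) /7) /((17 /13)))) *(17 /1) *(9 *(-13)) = 2140381201 /576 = 3715939.59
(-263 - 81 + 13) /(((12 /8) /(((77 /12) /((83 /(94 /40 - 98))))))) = 48756631 /29880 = 1631.75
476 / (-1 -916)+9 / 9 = 63 / 131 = 0.48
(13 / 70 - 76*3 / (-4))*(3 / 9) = 4003 / 210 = 19.06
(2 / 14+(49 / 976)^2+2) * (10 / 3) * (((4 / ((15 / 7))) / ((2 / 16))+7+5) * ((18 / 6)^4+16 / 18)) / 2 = 1064854558339 / 135027648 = 7886.20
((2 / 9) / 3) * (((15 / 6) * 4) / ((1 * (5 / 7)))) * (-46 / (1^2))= -1288 / 27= -47.70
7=7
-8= -8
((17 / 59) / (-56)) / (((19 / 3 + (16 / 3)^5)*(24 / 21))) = -4131 / 3965234240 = -0.00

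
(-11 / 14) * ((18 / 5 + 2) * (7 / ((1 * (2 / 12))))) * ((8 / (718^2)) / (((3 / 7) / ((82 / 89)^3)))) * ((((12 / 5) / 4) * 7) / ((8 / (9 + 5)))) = -87373081488 / 2271427742225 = -0.04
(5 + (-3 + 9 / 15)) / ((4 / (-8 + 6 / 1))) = -13 / 10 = -1.30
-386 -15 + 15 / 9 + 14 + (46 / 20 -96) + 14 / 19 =-272629 / 570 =-478.30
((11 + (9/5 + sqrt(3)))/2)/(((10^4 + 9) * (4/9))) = 9 * sqrt(3)/80072 + 72/50045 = 0.00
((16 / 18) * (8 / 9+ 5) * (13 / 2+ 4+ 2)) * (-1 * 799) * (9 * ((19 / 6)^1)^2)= -382181675 / 81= -4718292.28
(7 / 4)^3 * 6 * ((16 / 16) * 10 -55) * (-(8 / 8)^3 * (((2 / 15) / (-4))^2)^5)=343 / 139968000000000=0.00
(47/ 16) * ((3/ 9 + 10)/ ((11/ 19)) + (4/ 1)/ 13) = 366083/ 6864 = 53.33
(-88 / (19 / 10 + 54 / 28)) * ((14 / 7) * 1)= -3080 / 67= -45.97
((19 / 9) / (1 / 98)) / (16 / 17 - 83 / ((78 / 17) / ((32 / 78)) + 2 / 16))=-12170963 / 376398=-32.34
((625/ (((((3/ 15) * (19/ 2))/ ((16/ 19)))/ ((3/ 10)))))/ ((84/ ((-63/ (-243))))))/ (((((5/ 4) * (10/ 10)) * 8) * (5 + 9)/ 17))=0.03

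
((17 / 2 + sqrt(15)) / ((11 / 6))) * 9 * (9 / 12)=81 * sqrt(15) / 22 + 1377 / 44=45.56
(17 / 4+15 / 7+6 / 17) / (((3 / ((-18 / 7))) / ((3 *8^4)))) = -59185152 / 833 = -71050.60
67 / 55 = 1.22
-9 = -9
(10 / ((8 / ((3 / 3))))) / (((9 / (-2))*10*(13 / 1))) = -1 / 468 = -0.00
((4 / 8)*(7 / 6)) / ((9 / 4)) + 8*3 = 655 / 27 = 24.26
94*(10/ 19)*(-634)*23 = -13707080/ 19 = -721425.26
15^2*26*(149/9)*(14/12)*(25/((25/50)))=16948750/3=5649583.33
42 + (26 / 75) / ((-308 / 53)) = 484411 / 11550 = 41.94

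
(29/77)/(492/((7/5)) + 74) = 29/32758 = 0.00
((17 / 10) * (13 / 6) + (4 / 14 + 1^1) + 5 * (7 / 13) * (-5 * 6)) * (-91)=413869 / 60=6897.82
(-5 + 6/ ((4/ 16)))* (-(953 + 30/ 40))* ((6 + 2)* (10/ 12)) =-362425/ 3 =-120808.33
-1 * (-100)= 100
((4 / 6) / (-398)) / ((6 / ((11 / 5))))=-11 / 17910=-0.00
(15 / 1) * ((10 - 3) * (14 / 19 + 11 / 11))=3465 / 19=182.37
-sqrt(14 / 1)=-sqrt(14)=-3.74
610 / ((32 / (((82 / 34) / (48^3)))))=12505 / 30081024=0.00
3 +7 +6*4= 34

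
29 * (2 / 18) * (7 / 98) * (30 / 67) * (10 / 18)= 725 / 12663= 0.06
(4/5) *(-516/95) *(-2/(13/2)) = 8256/6175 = 1.34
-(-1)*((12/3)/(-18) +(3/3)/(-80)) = -169/720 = -0.23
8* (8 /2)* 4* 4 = 512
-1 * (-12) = 12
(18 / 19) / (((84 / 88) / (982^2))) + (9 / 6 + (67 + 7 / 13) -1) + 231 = 957372.48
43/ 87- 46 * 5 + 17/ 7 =-138290/ 609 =-227.08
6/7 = 0.86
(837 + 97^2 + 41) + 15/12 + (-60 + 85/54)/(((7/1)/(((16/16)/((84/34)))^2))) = 6859210999/666792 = 10286.88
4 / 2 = 2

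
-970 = -970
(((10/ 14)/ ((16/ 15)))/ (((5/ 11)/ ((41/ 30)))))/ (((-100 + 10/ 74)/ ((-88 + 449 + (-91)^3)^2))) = -473347867475835/ 41384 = -11437943830.37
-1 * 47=-47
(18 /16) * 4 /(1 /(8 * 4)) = 144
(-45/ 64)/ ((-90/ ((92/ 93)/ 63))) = 0.00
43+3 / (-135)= 1934 / 45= 42.98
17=17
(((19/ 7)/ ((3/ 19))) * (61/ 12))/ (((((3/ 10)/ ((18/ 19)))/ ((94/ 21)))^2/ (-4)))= -215598400/ 3087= -69840.75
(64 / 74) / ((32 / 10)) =10 / 37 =0.27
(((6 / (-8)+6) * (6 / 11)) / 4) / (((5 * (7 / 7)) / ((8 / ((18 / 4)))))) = 14 / 55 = 0.25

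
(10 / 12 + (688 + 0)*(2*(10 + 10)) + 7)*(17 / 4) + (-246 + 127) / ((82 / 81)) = 115005731 / 984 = 116875.74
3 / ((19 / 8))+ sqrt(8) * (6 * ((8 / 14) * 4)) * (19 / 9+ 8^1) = 24 / 19+ 832 * sqrt(2) / 3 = 393.47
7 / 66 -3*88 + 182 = -5405 / 66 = -81.89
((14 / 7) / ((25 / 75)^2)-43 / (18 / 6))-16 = -37 / 3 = -12.33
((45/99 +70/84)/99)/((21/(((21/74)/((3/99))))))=85/14652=0.01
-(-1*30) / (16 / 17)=31.88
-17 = -17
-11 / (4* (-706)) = 11 / 2824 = 0.00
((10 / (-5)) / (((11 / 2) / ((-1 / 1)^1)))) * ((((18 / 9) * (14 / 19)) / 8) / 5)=14 / 1045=0.01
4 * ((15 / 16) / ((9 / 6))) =5 / 2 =2.50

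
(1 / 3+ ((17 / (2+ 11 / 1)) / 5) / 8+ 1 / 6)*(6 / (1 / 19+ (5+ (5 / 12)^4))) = 81850176 / 130164515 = 0.63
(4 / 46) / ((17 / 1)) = 2 / 391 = 0.01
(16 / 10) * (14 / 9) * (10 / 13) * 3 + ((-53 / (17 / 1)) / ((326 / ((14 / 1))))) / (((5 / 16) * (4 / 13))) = 2351132 / 540345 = 4.35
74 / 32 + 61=1013 / 16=63.31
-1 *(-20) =20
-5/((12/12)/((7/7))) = -5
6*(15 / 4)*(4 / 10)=9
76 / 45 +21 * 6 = 5746 / 45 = 127.69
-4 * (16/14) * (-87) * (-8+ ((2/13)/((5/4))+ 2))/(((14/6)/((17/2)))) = -27118944/3185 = -8514.58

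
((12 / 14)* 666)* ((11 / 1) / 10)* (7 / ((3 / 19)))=139194 / 5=27838.80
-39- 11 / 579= -22592 / 579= -39.02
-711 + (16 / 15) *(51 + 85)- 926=-22379 / 15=-1491.93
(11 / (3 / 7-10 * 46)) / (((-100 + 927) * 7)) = -11 / 2660459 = -0.00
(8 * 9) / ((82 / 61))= 2196 / 41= 53.56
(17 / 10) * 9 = 153 / 10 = 15.30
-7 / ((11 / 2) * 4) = -7 / 22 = -0.32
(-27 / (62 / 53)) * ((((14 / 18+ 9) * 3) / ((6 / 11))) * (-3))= 115434 / 31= 3723.68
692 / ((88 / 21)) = 3633 / 22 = 165.14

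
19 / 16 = 1.19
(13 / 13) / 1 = 1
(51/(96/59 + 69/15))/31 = 15045/56947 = 0.26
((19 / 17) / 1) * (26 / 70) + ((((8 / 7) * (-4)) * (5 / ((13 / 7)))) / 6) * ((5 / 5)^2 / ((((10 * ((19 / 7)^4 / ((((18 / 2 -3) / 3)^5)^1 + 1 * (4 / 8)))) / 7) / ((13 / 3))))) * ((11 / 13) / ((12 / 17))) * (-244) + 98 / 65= 29711022494591 / 27216889245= 1091.64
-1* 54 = -54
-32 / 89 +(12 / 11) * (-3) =-3556 / 979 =-3.63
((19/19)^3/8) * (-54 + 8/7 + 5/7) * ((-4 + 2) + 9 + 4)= -4015/56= -71.70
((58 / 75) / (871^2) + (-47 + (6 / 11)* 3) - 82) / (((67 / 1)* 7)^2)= -79714202437 / 137668932225825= -0.00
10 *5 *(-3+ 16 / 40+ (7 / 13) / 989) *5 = -8355300 / 12857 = -649.86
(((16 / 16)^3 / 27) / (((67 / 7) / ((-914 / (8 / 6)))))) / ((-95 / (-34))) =-54383 / 57285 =-0.95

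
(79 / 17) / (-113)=-79 / 1921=-0.04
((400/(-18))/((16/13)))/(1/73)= -23725/18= -1318.06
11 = 11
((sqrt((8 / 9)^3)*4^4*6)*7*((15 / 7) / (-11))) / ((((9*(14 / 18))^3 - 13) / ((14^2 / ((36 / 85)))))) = -17059840*sqrt(2) / 9801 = -2461.61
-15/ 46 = -0.33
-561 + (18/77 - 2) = -43333/77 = -562.77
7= 7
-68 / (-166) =34 / 83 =0.41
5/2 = 2.50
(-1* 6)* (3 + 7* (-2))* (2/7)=18.86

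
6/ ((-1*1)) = -6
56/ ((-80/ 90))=-63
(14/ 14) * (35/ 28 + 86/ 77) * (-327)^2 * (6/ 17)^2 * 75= 52617087675/ 22253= 2364494.12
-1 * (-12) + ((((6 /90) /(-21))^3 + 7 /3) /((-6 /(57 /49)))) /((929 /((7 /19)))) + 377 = 79066919078438 /203256955125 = 389.00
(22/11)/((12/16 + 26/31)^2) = 30752/38809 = 0.79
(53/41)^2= 2809/1681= 1.67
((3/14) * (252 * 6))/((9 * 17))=36/17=2.12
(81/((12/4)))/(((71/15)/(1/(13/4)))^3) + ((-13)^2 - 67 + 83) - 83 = 80211539634/786330467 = 102.01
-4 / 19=-0.21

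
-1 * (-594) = 594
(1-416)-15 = -430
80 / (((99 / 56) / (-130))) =-5882.83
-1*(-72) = 72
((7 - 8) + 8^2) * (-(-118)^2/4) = -219303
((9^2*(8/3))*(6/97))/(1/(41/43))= 53136/4171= 12.74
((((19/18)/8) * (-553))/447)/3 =-10507/193104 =-0.05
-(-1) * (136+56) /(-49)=-192 /49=-3.92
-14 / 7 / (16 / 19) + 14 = 93 / 8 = 11.62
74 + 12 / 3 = 78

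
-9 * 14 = -126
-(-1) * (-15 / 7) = -15 / 7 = -2.14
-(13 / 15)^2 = -169 / 225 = -0.75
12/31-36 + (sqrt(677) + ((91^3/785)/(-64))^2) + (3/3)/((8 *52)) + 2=sqrt(677) + 194662869503723/1017195212800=217.39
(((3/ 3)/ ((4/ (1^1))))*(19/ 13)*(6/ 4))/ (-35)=-57/ 3640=-0.02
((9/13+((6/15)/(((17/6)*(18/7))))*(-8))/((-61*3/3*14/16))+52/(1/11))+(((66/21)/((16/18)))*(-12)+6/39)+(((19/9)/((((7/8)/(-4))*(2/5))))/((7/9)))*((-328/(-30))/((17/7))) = 390.07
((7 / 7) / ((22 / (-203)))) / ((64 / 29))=-5887 / 1408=-4.18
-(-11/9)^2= -121/81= -1.49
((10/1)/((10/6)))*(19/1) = 114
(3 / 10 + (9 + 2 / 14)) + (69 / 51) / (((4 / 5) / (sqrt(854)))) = 661 / 70 + 115 * sqrt(854) / 68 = 58.86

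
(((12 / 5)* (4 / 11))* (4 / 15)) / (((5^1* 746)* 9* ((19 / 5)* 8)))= 4 / 17540325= 0.00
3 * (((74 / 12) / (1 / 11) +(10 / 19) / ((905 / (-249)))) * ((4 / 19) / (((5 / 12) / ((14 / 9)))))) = 31285744 / 196023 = 159.60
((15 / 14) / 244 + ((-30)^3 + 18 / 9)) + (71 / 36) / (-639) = -7470238247 / 276696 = -26998.00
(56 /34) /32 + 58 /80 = 66 /85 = 0.78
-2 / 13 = -0.15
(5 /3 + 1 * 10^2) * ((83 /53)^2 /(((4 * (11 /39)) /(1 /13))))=2101145 /123596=17.00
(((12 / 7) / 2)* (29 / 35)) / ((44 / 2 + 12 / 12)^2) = 174 / 129605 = 0.00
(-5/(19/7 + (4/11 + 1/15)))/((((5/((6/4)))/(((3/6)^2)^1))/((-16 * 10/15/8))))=1155/7264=0.16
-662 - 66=-728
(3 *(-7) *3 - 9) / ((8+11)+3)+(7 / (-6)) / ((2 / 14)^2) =-3989 / 66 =-60.44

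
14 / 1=14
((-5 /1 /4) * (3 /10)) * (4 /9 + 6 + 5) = -103 /24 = -4.29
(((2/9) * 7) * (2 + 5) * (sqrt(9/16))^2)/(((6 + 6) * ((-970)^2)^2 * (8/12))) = 49/56658739840000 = 0.00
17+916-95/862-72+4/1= 745535/862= 864.89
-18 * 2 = -36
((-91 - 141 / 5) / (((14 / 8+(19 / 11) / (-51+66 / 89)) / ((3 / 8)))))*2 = -87974964 / 1688285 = -52.11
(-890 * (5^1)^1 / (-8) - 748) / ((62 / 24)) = -2301 / 31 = -74.23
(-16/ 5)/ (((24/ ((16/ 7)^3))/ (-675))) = 368640/ 343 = 1074.75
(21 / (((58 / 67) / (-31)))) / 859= -43617 / 49822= -0.88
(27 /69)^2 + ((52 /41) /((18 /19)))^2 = 140124085 /72029169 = 1.95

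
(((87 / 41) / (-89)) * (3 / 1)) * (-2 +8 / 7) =1566 / 25543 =0.06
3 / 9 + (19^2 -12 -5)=1033 / 3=344.33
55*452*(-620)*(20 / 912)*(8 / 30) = -15413200 / 171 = -90135.67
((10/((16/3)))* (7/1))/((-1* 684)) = -35/1824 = -0.02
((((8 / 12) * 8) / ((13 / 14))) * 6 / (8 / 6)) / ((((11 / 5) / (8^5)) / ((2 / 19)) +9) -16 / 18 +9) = 990904320 / 656039813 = 1.51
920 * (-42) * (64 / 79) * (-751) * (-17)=-31572280320 / 79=-399649117.97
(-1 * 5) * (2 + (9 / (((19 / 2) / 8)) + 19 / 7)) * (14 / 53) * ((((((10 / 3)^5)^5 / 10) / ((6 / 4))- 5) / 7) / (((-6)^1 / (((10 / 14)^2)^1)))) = 136249999999134176952225434375 / 877962998970664929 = 155188772372.95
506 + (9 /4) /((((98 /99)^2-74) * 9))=1448506279 /2862680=506.00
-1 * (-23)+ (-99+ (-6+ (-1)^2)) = -81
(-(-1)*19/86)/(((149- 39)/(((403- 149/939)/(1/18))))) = 980058/67295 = 14.56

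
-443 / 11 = -40.27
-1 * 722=-722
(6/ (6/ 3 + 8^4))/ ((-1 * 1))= -1/ 683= -0.00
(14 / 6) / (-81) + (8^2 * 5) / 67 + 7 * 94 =10790189 / 16281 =662.75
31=31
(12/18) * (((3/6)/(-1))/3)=-1/9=-0.11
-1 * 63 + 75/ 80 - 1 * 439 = -8017/ 16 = -501.06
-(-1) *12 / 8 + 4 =11 / 2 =5.50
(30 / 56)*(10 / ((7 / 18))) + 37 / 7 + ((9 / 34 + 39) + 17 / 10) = 250008 / 4165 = 60.03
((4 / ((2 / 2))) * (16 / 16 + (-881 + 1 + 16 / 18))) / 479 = -31612 / 4311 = -7.33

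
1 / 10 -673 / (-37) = 6767 / 370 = 18.29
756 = 756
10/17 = 0.59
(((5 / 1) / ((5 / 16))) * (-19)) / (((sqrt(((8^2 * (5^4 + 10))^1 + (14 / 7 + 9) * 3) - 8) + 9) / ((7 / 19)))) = 42 / 1691 - 14 * sqrt(40665) / 5073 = -0.53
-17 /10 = -1.70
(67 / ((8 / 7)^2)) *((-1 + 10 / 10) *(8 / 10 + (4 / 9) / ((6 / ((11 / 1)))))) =0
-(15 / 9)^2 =-25 / 9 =-2.78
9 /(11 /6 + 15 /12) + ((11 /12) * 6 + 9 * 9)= 6617 /74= 89.42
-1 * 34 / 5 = -34 / 5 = -6.80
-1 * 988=-988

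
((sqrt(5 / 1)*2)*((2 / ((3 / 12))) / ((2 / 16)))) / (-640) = -sqrt(5) / 5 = -0.45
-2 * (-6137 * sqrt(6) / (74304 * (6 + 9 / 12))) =6137 * sqrt(6) / 250776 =0.06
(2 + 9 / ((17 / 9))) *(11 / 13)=1265 / 221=5.72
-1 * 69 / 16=-69 / 16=-4.31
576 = 576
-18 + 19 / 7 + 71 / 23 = -1964 / 161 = -12.20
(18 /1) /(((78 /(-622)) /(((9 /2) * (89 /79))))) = -747333 /1027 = -727.69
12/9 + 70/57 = 146/57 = 2.56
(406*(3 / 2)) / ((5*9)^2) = 203 / 675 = 0.30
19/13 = 1.46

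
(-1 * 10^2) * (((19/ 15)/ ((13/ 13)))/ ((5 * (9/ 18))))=-152/ 3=-50.67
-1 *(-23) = 23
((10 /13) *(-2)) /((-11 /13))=20 /11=1.82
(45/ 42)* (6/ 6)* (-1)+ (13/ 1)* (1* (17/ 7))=61/ 2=30.50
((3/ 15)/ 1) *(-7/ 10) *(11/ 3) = -77/ 150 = -0.51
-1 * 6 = -6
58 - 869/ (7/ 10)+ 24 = -8116/ 7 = -1159.43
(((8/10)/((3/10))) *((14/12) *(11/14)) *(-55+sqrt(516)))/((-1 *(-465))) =-242/837+44 *sqrt(129)/4185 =-0.17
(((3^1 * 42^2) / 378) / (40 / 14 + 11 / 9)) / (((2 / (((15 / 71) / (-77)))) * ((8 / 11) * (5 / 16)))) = -378 / 18247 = -0.02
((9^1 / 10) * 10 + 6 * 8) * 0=0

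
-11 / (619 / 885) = -9735 / 619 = -15.73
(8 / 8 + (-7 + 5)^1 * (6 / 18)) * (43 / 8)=43 / 24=1.79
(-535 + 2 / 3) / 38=-1603 / 114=-14.06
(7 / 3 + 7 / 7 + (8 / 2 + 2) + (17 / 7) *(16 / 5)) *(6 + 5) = 19756 / 105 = 188.15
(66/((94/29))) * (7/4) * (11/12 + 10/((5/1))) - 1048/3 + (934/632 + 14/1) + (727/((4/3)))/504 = -570997199/2495136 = -228.84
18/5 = 3.60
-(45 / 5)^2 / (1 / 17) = -1377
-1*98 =-98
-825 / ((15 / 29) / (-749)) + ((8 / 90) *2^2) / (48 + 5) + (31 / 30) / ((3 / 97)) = 5698663753 / 4770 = 1194688.42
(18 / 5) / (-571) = -0.01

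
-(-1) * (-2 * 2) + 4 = 0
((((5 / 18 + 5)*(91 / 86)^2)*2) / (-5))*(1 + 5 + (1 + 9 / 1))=-629356 / 16641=-37.82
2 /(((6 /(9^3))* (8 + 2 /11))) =29.70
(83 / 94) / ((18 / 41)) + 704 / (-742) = 666929 / 627732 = 1.06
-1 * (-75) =75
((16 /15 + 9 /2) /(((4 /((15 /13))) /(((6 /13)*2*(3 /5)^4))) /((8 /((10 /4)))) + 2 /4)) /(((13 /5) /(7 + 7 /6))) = 2651292 /1448941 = 1.83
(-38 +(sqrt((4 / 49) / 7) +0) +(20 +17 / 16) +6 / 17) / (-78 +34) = 4511 / 11968 - sqrt(7) / 1078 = 0.37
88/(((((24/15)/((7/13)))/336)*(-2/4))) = -258720/13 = -19901.54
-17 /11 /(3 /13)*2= -442 /33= -13.39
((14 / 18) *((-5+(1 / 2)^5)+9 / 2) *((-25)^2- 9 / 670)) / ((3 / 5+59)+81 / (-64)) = -14655935 / 3752067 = -3.91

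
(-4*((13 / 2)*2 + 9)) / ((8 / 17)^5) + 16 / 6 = -46822513 / 12288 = -3810.43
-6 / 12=-1 / 2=-0.50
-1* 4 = -4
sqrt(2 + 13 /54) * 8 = 11.98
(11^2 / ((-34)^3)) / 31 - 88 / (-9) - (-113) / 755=82190405573 / 8279191080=9.93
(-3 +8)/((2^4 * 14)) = 5/224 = 0.02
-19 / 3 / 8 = -19 / 24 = -0.79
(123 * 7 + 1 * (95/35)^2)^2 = 1810502500/2401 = 754061.85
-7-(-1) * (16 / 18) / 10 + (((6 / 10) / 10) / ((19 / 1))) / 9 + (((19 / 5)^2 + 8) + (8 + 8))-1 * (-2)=11467 / 342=33.53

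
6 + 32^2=1030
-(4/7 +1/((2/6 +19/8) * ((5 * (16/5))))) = -541/910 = -0.59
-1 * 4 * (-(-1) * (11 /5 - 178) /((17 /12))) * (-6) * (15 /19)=-759456 /323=-2351.26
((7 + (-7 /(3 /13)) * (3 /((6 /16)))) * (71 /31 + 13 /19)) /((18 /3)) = -206444 /1767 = -116.83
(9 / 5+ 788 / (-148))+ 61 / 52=-22619 / 9620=-2.35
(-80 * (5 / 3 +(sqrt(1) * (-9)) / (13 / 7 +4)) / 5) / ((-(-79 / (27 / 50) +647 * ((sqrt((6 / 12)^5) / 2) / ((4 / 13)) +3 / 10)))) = -152257167360 / 49365302690417 +418585190400 * sqrt(2) / 49365302690417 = 0.01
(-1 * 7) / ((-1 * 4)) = 7 / 4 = 1.75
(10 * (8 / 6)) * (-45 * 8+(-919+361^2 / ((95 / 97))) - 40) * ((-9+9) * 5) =0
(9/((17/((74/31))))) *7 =4662/527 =8.85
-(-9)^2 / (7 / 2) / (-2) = 81 / 7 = 11.57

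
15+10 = 25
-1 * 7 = -7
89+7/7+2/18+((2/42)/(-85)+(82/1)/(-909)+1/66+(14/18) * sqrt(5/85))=7 * sqrt(17)/153+1071315229/11898810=90.22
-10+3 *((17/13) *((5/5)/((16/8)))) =-209/26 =-8.04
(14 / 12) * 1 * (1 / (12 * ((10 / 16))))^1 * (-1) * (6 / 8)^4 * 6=-189 / 640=-0.30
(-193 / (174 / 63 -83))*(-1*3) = -7.22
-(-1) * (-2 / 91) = -2 / 91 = -0.02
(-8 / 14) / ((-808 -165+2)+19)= 1 / 1666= 0.00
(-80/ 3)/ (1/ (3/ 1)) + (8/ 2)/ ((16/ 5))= -315/ 4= -78.75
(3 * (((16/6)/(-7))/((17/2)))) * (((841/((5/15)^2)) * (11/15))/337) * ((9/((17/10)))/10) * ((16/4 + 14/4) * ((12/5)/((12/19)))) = -33.41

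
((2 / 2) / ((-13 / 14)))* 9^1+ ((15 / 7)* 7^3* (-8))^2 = 449467074 / 13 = 34574390.31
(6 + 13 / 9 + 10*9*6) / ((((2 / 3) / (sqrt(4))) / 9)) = 14781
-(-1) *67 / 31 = 67 / 31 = 2.16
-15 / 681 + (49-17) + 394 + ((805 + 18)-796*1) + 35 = 487.98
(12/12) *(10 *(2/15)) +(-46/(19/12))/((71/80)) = -127084/4047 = -31.40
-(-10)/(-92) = -5/46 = -0.11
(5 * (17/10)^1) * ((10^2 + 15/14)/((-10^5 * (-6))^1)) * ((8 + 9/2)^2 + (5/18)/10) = 13533343/60480000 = 0.22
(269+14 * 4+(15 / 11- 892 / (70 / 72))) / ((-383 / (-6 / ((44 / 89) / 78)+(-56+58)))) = -2364804562 / 1622005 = -1457.95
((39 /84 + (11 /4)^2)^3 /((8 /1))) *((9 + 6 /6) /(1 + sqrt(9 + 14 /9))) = -32695771455 /483295232 + 10898590485 *sqrt(95) /483295232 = 152.14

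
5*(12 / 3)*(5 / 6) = 50 / 3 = 16.67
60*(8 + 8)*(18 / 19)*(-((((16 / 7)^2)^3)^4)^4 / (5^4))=-136173333414739320157636362586096329310355578918728583684429302005073214442294359873047704176882268454627706334500356096 / 3199450941423906801101015598339448115695900706954804384513953107894738532543816802375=-42561469423292908620426190000000000.00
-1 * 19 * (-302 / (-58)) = -2869 / 29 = -98.93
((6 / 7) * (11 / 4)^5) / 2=483153 / 7168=67.40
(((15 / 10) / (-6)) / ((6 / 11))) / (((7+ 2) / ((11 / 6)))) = -121 / 1296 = -0.09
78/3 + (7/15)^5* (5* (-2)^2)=4015978/151875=26.44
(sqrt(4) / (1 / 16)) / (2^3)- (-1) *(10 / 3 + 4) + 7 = 55 / 3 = 18.33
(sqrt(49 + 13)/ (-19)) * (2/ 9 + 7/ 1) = -65 * sqrt(62)/ 171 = -2.99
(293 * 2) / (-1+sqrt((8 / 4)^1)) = 586+586 * sqrt(2) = 1414.73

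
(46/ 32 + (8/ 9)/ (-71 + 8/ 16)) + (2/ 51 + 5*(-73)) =-125480957/ 345168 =-363.54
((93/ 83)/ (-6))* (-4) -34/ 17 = -104/ 83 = -1.25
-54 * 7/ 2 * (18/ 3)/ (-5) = 226.80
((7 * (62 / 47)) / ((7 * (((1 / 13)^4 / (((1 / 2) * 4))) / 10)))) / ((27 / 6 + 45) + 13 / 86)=304574504 / 20069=15176.37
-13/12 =-1.08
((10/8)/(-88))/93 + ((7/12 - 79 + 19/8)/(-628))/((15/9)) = 186305/2569776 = 0.07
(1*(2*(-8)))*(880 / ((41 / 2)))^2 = -49561600 / 1681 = -29483.40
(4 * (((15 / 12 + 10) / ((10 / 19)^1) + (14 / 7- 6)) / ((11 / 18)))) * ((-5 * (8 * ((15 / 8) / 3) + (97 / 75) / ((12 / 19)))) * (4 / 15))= -881677 / 825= -1068.70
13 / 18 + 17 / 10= 109 / 45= 2.42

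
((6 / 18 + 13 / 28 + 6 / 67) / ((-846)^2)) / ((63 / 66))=54923 / 42294521304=0.00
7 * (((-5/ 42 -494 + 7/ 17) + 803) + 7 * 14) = 290807/ 102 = 2851.05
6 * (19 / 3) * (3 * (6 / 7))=684 / 7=97.71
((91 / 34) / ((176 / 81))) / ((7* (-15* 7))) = -351 / 209440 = -0.00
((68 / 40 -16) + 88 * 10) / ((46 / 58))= 251053 / 230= 1091.53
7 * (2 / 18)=0.78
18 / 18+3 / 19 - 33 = -31.84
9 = 9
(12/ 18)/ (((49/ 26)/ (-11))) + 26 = 3250/ 147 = 22.11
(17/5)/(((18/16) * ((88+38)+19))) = 136/6525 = 0.02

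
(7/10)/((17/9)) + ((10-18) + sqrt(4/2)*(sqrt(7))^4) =-1297/170 + 49*sqrt(2) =61.67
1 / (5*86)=1 / 430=0.00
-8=-8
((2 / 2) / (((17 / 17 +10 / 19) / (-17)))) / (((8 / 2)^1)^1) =-323 / 116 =-2.78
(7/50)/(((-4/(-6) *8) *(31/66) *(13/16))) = 693/10075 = 0.07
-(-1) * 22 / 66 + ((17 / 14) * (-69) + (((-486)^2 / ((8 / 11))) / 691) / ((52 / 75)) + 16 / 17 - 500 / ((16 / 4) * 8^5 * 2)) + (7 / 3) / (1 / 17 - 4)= 8375284183275883 / 14081351811072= 594.78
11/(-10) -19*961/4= -91317/20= -4565.85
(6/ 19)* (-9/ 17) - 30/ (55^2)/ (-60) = -326377/ 1954150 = -0.17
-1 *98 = -98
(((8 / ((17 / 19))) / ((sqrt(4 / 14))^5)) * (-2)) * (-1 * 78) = 31966.08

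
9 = 9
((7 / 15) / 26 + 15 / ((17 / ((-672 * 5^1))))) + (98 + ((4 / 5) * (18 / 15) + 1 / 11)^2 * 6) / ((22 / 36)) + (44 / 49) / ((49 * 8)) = -3699211197081716 / 1324231033125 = -2793.48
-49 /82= -0.60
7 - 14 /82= 6.83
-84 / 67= -1.25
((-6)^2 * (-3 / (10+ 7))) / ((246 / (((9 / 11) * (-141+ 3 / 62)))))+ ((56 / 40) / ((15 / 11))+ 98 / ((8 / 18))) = 8003947883 / 35651550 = 224.50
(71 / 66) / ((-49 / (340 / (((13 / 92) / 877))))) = -973855880 / 21021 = -46327.76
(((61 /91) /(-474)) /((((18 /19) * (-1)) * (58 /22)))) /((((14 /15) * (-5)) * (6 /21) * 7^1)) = -12749 /210148848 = -0.00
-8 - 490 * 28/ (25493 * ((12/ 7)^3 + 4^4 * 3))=-6760108181/ 844939992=-8.00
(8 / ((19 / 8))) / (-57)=-64 / 1083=-0.06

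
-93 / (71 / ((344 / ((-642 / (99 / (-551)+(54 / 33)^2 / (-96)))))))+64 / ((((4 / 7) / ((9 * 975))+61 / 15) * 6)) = 56986631559027 / 23004198242366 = 2.48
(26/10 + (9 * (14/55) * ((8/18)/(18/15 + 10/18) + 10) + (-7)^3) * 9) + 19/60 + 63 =-29299361/10428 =-2809.68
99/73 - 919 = -66988/73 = -917.64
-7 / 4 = -1.75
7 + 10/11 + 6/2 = 120/11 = 10.91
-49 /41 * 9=-441 /41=-10.76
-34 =-34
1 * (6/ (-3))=-2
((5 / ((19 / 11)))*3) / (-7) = -165 / 133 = -1.24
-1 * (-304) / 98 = 152 / 49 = 3.10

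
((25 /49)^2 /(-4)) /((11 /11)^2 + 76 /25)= -15625 /970004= -0.02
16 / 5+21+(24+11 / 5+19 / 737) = 185819 / 3685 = 50.43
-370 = -370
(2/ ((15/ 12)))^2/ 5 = 64/ 125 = 0.51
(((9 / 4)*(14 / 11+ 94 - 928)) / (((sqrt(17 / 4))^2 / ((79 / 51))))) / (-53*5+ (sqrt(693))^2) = -542730 / 340153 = -1.60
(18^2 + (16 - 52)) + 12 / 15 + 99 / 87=42041 / 145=289.94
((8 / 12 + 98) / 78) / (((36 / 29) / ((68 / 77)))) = 0.90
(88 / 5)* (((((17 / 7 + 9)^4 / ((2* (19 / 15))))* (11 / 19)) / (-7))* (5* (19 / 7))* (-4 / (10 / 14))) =237895680000 / 319333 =744976.81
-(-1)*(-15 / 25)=-3 / 5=-0.60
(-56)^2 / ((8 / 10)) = 3920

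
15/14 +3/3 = 29/14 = 2.07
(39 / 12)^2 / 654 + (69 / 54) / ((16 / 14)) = 35605 / 31392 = 1.13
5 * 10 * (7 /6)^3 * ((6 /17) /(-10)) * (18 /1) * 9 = -15435 /34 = -453.97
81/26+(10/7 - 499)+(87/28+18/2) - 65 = -199235/364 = -547.35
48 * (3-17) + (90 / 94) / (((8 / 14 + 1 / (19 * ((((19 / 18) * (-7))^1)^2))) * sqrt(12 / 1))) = -672 + 5041365 * sqrt(3) / 18083344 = -671.52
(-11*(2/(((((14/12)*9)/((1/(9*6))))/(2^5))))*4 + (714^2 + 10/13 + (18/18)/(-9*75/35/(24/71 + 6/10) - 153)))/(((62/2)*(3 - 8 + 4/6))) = -56305007227589/14836722264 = -3794.98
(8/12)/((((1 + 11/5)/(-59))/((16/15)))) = -118/9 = -13.11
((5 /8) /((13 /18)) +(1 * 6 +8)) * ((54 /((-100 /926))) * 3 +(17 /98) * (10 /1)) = -54571481 /2450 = -22274.07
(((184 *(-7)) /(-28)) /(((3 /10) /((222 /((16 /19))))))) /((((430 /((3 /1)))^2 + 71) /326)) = 118599615 /185539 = 639.22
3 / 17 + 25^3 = 265628 / 17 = 15625.18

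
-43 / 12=-3.58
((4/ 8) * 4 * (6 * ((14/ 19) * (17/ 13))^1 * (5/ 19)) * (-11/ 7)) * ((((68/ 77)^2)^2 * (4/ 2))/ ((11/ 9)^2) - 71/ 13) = 22.22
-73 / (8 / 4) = -73 / 2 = -36.50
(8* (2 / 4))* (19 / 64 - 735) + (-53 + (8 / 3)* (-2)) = -143863 / 48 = -2997.15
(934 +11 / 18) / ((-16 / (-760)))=1598185 / 36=44394.03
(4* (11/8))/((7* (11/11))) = 0.79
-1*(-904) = 904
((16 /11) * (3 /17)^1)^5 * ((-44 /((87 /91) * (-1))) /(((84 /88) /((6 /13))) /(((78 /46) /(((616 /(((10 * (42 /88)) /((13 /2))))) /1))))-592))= 695614832640 /5849508505589419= 0.00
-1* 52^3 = -140608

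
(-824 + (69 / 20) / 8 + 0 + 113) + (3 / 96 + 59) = -651.54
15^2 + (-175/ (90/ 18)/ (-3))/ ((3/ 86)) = 5035/ 9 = 559.44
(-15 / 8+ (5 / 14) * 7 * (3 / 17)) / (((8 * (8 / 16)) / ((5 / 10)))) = -195 / 1088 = -0.18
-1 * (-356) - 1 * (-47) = 403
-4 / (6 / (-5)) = 3.33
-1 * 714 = -714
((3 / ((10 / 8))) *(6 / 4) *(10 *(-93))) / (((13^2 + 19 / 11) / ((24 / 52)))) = -36828 / 4069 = -9.05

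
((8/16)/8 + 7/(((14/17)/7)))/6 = 953/96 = 9.93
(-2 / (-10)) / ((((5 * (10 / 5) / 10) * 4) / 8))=2 / 5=0.40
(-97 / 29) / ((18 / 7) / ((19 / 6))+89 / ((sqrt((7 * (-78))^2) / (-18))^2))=-3.68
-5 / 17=-0.29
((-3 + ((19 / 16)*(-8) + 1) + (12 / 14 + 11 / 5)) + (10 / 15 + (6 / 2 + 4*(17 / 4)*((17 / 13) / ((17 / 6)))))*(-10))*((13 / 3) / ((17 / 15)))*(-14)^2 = -4722886 / 51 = -92605.61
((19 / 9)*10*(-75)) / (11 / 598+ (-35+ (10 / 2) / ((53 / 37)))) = 150546500 / 2994231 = 50.28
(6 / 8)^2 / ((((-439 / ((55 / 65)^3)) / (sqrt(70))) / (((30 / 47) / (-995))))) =35937 * sqrt(70) / 72166475992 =0.00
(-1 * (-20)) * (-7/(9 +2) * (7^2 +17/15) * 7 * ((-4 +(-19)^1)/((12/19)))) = 16102576/99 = 162652.28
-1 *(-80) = 80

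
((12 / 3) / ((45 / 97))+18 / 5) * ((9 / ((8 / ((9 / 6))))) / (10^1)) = 33 / 16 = 2.06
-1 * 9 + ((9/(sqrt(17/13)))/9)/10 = -9 + sqrt(221)/170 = -8.91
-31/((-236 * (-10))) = -31/2360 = -0.01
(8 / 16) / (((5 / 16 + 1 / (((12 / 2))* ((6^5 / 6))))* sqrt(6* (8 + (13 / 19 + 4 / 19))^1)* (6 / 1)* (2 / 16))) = 0.29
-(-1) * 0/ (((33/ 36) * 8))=0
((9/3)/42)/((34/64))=16/119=0.13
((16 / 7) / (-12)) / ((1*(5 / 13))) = -52 / 105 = -0.50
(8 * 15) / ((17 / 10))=1200 / 17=70.59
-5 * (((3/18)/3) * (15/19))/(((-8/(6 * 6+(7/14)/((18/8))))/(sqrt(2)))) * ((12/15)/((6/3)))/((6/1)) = 815 * sqrt(2)/12312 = 0.09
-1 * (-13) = 13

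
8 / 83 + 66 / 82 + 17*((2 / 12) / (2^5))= 646715 / 653376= 0.99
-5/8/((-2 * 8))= 5/128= 0.04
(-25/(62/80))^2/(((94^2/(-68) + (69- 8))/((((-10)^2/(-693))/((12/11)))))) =106250000/53217297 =2.00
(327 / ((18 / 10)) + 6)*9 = 1689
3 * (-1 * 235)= -705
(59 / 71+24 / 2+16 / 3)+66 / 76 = 154051 / 8094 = 19.03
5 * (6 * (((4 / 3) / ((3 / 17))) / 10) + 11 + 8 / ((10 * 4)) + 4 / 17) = 4072 / 51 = 79.84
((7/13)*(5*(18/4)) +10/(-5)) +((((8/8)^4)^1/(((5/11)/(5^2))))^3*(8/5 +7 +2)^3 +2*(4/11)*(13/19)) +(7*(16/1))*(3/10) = 5383880349057/27170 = 198155331.21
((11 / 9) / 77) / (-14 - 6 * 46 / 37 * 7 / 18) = -37 / 39396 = -0.00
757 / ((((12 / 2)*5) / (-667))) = -504919 / 30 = -16830.63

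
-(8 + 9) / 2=-8.50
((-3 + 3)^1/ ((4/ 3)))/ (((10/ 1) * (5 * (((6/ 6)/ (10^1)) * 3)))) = 0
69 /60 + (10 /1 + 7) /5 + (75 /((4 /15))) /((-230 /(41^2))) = -1886939 /920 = -2051.02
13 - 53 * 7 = -358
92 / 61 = 1.51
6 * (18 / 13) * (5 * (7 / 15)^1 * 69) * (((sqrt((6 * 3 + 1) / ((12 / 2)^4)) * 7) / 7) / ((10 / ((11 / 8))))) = 5313 * sqrt(19) / 1040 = 22.27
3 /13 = 0.23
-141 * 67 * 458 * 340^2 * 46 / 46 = -500169525600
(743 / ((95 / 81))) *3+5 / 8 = 1444867 / 760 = 1901.14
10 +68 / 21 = 278 / 21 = 13.24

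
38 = 38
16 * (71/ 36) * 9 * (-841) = -238844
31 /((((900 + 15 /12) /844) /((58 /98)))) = 17.18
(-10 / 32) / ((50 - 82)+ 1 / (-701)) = 3505 / 358928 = 0.01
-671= -671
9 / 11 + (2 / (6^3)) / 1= 983 / 1188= 0.83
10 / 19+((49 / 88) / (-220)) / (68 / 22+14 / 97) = 60664893 / 115434880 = 0.53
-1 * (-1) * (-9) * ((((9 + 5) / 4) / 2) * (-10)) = 315 / 2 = 157.50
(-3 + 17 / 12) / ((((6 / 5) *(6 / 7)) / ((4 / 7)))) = -95 / 108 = -0.88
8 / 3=2.67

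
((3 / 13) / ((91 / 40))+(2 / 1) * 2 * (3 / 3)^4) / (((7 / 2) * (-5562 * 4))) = -1213 / 23029461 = -0.00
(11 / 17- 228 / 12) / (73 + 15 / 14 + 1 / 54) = -58968 / 238051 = -0.25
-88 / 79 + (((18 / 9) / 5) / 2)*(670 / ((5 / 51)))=539446 / 395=1365.69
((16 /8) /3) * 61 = 122 /3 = 40.67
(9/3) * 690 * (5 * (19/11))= 196650/11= 17877.27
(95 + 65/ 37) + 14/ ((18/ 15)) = 12035/ 111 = 108.42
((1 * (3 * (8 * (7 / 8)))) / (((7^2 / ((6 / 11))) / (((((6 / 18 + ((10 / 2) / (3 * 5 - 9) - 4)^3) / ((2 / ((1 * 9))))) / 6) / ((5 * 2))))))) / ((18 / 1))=-617 / 20160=-0.03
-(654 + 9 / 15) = -654.60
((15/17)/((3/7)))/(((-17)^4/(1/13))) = 35/18458141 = 0.00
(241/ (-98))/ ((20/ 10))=-241/ 196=-1.23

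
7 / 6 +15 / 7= 139 / 42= 3.31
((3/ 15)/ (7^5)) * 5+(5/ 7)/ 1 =12006/ 16807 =0.71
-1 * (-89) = 89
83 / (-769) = -83 / 769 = -0.11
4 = 4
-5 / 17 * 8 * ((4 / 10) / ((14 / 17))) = -8 / 7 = -1.14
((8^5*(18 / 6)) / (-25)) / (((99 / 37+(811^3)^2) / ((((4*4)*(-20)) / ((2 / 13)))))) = 94568448 / 3289855864509814205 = 0.00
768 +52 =820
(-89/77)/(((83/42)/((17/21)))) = -3026/6391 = -0.47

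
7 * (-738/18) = -287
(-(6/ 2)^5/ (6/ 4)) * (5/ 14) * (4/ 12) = -135/ 7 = -19.29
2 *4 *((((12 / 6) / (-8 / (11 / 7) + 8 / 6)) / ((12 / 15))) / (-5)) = 33 / 31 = 1.06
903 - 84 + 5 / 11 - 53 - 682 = 929 / 11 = 84.45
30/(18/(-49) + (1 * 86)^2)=0.00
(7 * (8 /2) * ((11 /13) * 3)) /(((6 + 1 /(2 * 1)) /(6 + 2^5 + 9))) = 86856 /169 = 513.94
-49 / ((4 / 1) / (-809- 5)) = 19943 / 2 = 9971.50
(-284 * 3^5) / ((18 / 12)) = -46008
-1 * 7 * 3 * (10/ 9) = -70/ 3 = -23.33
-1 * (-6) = 6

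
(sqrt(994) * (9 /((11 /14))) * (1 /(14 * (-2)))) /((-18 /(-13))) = -9.32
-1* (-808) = 808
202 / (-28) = -101 / 14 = -7.21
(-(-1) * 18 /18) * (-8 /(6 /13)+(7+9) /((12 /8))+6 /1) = -2 /3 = -0.67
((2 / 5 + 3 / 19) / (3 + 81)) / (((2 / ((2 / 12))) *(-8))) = -53 / 766080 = -0.00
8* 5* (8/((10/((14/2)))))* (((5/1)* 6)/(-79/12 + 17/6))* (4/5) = -7168/5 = -1433.60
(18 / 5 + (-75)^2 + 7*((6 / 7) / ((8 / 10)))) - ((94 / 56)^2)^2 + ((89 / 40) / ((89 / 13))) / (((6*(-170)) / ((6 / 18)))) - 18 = 13189820661991 / 2351059200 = 5610.16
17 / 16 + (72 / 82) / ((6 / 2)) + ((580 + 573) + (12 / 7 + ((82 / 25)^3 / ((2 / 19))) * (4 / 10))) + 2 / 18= 4165969844251 / 3228750000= 1290.27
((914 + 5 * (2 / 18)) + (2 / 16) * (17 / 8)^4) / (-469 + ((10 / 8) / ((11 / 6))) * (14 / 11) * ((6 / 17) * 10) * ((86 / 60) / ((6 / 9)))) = -79478100647 / 40073822208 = -1.98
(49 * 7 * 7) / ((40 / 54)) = 64827 / 20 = 3241.35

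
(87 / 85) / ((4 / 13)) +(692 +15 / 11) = 2605621 / 3740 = 696.69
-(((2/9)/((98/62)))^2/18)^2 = -3694084/3063651608241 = -0.00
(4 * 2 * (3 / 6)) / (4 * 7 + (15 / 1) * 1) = 4 / 43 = 0.09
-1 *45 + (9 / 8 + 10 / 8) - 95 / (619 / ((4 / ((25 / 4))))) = -1057827 / 24760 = -42.72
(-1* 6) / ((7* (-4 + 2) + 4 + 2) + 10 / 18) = 54 / 67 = 0.81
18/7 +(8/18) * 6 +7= 257/21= 12.24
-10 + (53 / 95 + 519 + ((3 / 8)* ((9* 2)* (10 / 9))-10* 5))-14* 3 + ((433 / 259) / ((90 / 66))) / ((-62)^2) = 120608083331 / 283744860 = 425.06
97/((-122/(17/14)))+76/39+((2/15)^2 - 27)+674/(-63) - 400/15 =-316560409/4995900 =-63.36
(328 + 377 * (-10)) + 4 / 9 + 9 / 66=-681401 / 198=-3441.42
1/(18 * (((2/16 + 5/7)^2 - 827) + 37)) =-1568/22277079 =-0.00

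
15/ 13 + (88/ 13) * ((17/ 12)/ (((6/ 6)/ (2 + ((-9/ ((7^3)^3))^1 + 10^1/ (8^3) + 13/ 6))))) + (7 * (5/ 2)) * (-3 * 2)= -38497140602509/ 604335618432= -63.70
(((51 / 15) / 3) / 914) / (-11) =-17 / 150810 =-0.00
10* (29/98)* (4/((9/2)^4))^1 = 9280/321489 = 0.03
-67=-67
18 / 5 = 3.60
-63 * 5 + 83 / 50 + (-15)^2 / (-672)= -1756579 / 5600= -313.67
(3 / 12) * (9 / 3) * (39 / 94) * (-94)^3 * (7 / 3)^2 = -1407133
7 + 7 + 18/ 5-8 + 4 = 68/ 5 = 13.60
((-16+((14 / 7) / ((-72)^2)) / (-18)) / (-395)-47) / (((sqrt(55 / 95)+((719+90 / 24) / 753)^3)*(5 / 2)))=-12565420856337021490519139914 / 153545811264483323530215375+27700033962975148985490304*sqrt(209) / 5686881898684567538156125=-11.42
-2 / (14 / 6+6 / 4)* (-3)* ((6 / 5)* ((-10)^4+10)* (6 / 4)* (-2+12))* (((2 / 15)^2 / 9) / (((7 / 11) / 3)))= 302016 / 115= 2626.23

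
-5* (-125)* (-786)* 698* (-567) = 194420047500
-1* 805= -805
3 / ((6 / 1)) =1 / 2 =0.50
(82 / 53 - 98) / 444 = -426 / 1961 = -0.22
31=31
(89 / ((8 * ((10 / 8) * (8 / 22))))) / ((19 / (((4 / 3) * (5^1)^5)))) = 611875 / 114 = 5367.32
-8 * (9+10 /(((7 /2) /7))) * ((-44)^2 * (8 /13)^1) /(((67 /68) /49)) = -11972595712 /871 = -13745804.49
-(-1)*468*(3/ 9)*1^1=156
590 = 590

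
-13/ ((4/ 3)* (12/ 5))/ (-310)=0.01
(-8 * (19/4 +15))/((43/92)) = -14536/43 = -338.05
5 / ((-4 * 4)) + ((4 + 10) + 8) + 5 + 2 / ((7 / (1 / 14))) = 20939 / 784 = 26.71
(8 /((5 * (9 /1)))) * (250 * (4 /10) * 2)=320 /9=35.56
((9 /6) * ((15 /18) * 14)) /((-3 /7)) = -245 /6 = -40.83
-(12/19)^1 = -12/19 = -0.63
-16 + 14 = -2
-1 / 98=-0.01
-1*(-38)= 38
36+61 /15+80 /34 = 10817 /255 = 42.42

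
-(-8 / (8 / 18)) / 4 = 9 / 2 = 4.50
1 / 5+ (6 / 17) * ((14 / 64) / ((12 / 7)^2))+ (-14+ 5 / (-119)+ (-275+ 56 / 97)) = -12776202811 / 44325120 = -288.24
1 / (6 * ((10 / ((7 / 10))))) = 7 / 600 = 0.01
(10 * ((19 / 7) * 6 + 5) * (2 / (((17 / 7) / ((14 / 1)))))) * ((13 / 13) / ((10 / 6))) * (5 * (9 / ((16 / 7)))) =985635 / 34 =28989.26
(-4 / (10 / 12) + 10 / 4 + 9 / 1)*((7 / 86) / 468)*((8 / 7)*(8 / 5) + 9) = 25393 / 2012400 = 0.01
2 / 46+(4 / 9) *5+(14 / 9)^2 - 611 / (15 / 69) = -26137094 / 9315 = -2805.91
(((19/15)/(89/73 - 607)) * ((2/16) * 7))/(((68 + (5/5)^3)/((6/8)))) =-9709/488210880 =-0.00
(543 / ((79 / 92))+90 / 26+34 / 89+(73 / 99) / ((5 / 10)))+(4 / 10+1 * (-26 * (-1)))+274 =42442617959 / 45244485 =938.07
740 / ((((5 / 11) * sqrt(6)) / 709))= 471221.41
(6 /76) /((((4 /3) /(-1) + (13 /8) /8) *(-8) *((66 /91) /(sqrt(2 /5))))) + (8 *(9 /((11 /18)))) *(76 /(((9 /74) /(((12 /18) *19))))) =78 *sqrt(10) /32395 + 10258176 /11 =932561.46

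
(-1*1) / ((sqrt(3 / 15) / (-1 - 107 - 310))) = 418*sqrt(5) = 934.68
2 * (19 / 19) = 2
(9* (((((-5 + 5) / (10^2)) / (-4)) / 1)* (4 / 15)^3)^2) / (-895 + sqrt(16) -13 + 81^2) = 0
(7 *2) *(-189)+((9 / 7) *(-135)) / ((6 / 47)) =-4005.64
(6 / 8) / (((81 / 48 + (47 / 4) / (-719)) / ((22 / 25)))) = 189816 / 480625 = 0.39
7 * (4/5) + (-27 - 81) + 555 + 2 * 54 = 2803/5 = 560.60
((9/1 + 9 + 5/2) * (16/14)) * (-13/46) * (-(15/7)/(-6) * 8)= -21320/1127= -18.92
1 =1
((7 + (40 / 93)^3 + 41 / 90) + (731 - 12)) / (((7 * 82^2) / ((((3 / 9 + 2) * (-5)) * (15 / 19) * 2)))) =-29219680565 / 102761432892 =-0.28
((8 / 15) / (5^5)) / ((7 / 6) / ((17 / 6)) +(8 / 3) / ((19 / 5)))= 2584 / 16859375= 0.00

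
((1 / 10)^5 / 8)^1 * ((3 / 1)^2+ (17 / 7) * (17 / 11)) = 491 / 30800000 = 0.00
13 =13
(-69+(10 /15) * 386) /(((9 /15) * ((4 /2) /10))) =14125 /9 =1569.44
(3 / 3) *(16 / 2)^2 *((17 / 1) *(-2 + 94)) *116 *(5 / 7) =58055680 / 7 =8293668.57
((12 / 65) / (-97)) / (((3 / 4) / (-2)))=32 / 6305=0.01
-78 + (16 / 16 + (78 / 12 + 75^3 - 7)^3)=600675354494718133 / 8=75084419311839766.62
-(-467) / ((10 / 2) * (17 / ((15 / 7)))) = 1401 / 119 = 11.77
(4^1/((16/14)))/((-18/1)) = -7/36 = -0.19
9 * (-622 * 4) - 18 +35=-22375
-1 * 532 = -532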